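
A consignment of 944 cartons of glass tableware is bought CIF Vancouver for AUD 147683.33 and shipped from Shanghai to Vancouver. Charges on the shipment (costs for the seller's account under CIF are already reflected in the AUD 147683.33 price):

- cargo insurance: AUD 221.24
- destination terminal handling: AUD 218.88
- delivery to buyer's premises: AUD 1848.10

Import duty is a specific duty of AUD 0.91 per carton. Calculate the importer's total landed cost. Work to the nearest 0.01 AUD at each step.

Total landed cost: AUD 150609.35

CIF: the seller pays costs through ocean freight and marine insurance to the destination port.
Already in the invoice (seller's account under CIF): insurance — exclude.
The CIF price already equals the CIF value: 147683.33
Import duty = 944 × 0.91 = 859.04
Buyer bears: destination terminal 218.88 + delivery 1848.10 + duty 859.04 = 2926.02
Landed cost = invoice 147683.33 + 2926.02 = 150609.35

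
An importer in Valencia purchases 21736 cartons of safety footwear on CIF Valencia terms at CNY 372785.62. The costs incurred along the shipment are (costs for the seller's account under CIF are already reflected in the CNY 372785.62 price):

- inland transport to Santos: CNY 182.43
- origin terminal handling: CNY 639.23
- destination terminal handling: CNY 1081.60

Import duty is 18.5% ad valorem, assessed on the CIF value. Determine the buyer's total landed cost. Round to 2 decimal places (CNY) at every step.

CIF: the seller pays costs through ocean freight and marine insurance to the destination port.
Already in the invoice (seller's account under CIF): inland to port, origin terminal — exclude.
The CIF price already equals the CIF value: 372785.62
Import duty = 372785.62 × 18.5% = 68965.34
Buyer bears: destination terminal 1081.60 + duty 68965.34 = 70046.94
Landed cost = invoice 372785.62 + 70046.94 = 442832.56

Total landed cost: CNY 442832.56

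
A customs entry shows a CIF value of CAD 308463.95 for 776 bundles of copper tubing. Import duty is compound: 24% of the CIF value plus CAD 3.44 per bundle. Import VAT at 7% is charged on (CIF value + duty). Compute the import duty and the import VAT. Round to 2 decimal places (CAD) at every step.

Import duty: CAD 76700.79; import VAT: CAD 26961.53

Ad valorem component: 308463.95 × 24% = 74031.35
Specific component: 776 × 3.44 = 2669.44
Import duty = 74031.35 + 2669.44 = 76700.79
VAT base = CIF + duty = 308463.95 + 76700.79 = 385164.74
Import VAT = 385164.74 × 7% = 26961.53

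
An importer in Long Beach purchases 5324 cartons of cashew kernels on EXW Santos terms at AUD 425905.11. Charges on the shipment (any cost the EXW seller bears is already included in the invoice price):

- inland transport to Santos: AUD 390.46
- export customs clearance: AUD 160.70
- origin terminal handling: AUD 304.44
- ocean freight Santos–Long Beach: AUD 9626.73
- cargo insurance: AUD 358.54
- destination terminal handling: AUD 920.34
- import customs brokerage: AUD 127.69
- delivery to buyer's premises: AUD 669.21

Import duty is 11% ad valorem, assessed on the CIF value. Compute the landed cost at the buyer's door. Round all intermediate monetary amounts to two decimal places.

EXW: the seller makes goods available at their premises; the buyer bears all onward costs.
CIF value = EXW price + inland to port + export clearance + origin terminal + freight + insurance = 425905.11 + 390.46 + 160.70 + 304.44 + 9626.73 + 358.54 = 436745.98
Import duty = 436745.98 × 11% = 48042.06
Buyer bears: inland to port 390.46 + export clearance 160.70 + origin terminal 304.44 + freight 9626.73 + insurance 358.54 + destination terminal 920.34 + brokerage 127.69 + delivery 669.21 + duty 48042.06 = 60600.17
Landed cost = invoice 425905.11 + 60600.17 = 486505.28

Total landed cost: AUD 486505.28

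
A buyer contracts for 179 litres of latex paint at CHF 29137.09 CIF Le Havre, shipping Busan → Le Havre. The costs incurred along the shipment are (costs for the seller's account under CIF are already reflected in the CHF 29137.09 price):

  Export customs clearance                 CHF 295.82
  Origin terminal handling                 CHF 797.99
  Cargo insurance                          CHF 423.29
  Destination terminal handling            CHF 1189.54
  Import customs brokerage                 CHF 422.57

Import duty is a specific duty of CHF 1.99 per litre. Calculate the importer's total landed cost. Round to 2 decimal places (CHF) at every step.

Total landed cost: CHF 31105.41

CIF: the seller pays costs through ocean freight and marine insurance to the destination port.
Already in the invoice (seller's account under CIF): export clearance, origin terminal, insurance — exclude.
The CIF price already equals the CIF value: 29137.09
Import duty = 179 × 1.99 = 356.21
Buyer bears: destination terminal 1189.54 + brokerage 422.57 + duty 356.21 = 1968.32
Landed cost = invoice 29137.09 + 1968.32 = 31105.41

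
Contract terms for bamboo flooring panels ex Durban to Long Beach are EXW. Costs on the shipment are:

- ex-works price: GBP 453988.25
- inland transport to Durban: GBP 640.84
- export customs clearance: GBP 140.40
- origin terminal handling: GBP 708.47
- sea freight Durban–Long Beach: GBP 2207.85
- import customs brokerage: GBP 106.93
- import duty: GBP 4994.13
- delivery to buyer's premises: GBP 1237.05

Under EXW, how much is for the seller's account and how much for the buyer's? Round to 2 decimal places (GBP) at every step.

EXW: the seller makes goods available at their premises; the buyer bears all onward costs.
Seller's account: goods 453988.25 = 453988.25
Buyer's account: inland to port 640.84 + export clearance 140.40 + origin terminal 708.47 + freight 2207.85 + brokerage 106.93 + duty 4994.13 + delivery 1237.05 = 10035.67

Seller: GBP 453988.25; buyer: GBP 10035.67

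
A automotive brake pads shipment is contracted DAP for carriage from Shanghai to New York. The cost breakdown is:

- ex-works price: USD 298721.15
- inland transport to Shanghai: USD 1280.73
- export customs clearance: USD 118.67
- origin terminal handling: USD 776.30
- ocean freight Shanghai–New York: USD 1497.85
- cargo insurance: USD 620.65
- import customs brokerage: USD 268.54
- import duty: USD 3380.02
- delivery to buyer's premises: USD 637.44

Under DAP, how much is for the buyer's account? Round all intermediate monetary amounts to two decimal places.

Buyer's account: USD 3648.56

DAP: the seller bears all costs to the named destination except import duty and clearance.
Seller's account: goods 298721.15 + inland to port 1280.73 + export clearance 118.67 + origin terminal 776.30 + freight 1497.85 + insurance 620.65 + delivery 637.44 = 303652.79
Buyer's account: brokerage 268.54 + duty 3380.02 = 3648.56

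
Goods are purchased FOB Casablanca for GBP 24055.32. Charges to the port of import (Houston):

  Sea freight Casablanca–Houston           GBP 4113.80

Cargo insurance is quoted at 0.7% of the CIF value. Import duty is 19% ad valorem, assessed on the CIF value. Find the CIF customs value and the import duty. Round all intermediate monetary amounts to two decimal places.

Let C be the CIF value. C = FOB price + freight + 0.7% × C
C − 0.7% × C = 24055.32 + 4113.80
0.993 × C = 28169.12
C = 28169.12 / 0.993 = 28367.69
Insurance premium = 0.7% × 28367.69 = 198.57
Import duty = 28367.69 × 19% = 5389.86

CIF value: GBP 28367.69; import duty: GBP 5389.86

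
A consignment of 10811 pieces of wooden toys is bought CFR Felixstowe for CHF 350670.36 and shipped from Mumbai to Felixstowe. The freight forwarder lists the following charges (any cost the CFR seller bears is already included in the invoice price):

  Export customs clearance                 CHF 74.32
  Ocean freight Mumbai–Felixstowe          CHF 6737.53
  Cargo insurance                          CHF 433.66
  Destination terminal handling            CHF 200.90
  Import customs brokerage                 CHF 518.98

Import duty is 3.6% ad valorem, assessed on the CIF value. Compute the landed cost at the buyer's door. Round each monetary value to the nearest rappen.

CFR: the seller pays costs through ocean freight to the destination port, but not insurance.
Already in the invoice (seller's account under CFR): export clearance, freight — exclude.
CIF value = CFR price + insurance = 350670.36 + 433.66 = 351104.02
Import duty = 351104.02 × 3.6% = 12639.74
Buyer bears: insurance 433.66 + destination terminal 200.90 + brokerage 518.98 + duty 12639.74 = 13793.28
Landed cost = invoice 350670.36 + 13793.28 = 364463.64

Total landed cost: CHF 364463.64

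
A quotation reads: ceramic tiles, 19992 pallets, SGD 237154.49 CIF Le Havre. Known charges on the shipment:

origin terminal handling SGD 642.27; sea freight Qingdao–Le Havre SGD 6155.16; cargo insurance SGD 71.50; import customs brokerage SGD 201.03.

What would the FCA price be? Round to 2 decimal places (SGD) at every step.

Not relevant to the conversion: brokerage — on the buyer under both terms; not part of either seller's price.
From CIF to FCA, the seller no longer bears: origin terminal, freight, insurance.
FCA price = 237154.49 − 642.27 − 6155.16 − 71.50 = 230285.56

FCA price: SGD 230285.56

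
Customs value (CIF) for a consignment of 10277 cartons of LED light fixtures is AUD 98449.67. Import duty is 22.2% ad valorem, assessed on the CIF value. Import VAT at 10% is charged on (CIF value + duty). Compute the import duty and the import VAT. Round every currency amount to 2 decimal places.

Import duty = 98449.67 × 22.2% = 21855.83
VAT base = CIF + duty = 98449.67 + 21855.83 = 120305.50
Import VAT = 120305.50 × 10% = 12030.55

Import duty: AUD 21855.83; import VAT: AUD 12030.55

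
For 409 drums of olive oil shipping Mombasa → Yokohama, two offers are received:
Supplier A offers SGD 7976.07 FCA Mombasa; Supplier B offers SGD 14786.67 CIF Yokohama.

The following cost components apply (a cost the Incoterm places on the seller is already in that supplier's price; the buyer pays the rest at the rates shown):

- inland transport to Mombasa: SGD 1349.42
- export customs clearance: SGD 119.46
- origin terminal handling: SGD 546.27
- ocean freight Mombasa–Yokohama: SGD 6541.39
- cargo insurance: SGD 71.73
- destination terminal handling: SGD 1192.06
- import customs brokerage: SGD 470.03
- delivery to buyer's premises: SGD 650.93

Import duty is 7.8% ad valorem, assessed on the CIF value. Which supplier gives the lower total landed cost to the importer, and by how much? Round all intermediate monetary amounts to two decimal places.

Supplier A (FCA):
CIF value = FCA price + origin terminal + freight + insurance = 7976.07 + 546.27 + 6541.39 + 71.73 = 15135.46
Import duty = 15135.46 × 7.8% = 1180.57
Buyer bears (A): 546.27 + 6541.39 + 71.73 + 1192.06 + 470.03 + 650.93 = 9472.41
Landed cost (A) = invoice 7976.07 + 9472.41 + duty 1180.57 = 18629.05
Supplier B (CIF):
The CIF price already equals the CIF value: 14786.67
Import duty = 14786.67 × 7.8% = 1153.36
Buyer bears (B): 1192.06 + 470.03 + 650.93 = 2313.02
Landed cost (B) = invoice 14786.67 + 2313.02 + duty 1153.36 = 18253.05
Difference = |18629.05 − 18253.05| = 376.00

Supplier B is cheaper by SGD 376.00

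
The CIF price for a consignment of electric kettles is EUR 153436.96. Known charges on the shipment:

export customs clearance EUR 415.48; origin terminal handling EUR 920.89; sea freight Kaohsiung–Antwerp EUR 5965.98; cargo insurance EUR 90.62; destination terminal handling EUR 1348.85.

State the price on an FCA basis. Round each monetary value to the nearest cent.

FCA price: EUR 146459.47

Not relevant to the conversion: export clearance — on the seller under both CIF and FCA; already in the CIF price and stays in the FCA price. destination terminal — on the buyer under both terms; not part of either seller's price.
From CIF to FCA, the seller no longer bears: origin terminal, freight, insurance.
FCA price = 153436.96 − 920.89 − 5965.98 − 90.62 = 146459.47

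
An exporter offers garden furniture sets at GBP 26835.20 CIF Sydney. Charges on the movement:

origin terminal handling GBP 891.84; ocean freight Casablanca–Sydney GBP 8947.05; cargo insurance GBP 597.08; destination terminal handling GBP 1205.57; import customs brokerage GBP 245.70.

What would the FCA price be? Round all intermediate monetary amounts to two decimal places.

Not relevant to the conversion: destination terminal, brokerage — on the buyer under both terms; not part of either seller's price.
From CIF to FCA, the seller no longer bears: origin terminal, freight, insurance.
FCA price = 26835.20 − 891.84 − 8947.05 − 597.08 = 16399.23

FCA price: GBP 16399.23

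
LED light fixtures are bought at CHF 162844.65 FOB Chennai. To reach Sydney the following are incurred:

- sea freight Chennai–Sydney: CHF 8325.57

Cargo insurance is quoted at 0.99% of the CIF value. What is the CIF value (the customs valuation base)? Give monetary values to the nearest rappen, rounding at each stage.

CIF value: CHF 172881.75

Let C be the CIF value. C = FOB price + freight + 0.99% × C
C − 0.99% × C = 162844.65 + 8325.57
0.9901 × C = 171170.22
C = 171170.22 / 0.9901 = 172881.75
Insurance premium = 0.99% × 172881.75 = 1711.53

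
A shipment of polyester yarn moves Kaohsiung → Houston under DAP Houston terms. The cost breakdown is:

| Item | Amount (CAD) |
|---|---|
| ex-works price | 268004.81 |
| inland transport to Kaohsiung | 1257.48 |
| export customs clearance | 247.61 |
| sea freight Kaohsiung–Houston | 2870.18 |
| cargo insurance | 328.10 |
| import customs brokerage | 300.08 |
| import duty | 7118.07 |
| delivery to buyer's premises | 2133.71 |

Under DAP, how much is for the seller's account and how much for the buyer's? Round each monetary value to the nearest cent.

Seller: CAD 274841.89; buyer: CAD 7418.15

DAP: the seller bears all costs to the named destination except import duty and clearance.
Seller's account: goods 268004.81 + inland to port 1257.48 + export clearance 247.61 + freight 2870.18 + insurance 328.10 + delivery 2133.71 = 274841.89
Buyer's account: brokerage 300.08 + duty 7118.07 = 7418.15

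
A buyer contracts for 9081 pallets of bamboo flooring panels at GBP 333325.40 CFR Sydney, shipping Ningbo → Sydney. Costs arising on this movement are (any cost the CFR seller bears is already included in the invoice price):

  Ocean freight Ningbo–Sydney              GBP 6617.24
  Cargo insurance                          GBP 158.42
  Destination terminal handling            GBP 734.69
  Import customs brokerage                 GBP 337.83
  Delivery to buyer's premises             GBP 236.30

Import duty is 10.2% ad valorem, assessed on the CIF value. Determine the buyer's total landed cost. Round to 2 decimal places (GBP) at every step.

Total landed cost: GBP 368807.99

CFR: the seller pays costs through ocean freight to the destination port, but not insurance.
Already in the invoice (seller's account under CFR): freight — exclude.
CIF value = CFR price + insurance = 333325.40 + 158.42 = 333483.82
Import duty = 333483.82 × 10.2% = 34015.35
Buyer bears: insurance 158.42 + destination terminal 734.69 + brokerage 337.83 + delivery 236.30 + duty 34015.35 = 35482.59
Landed cost = invoice 333325.40 + 35482.59 = 368807.99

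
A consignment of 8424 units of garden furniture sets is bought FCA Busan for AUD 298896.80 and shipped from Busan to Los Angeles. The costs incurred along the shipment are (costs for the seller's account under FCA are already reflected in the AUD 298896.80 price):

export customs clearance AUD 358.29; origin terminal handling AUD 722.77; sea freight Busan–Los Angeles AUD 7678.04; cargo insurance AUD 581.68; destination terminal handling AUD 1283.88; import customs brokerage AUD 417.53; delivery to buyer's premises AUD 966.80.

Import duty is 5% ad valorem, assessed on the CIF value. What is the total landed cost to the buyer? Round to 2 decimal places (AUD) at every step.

Total landed cost: AUD 325941.46

FCA: the seller delivers export-cleared goods to the carrier; the buyer bears costs from that point.
Already in the invoice (seller's account under FCA): export clearance — exclude.
CIF value = FCA price + origin terminal + freight + insurance = 298896.80 + 722.77 + 7678.04 + 581.68 = 307879.29
Import duty = 307879.29 × 5% = 15393.96
Buyer bears: origin terminal 722.77 + freight 7678.04 + insurance 581.68 + destination terminal 1283.88 + brokerage 417.53 + delivery 966.80 + duty 15393.96 = 27044.66
Landed cost = invoice 298896.80 + 27044.66 = 325941.46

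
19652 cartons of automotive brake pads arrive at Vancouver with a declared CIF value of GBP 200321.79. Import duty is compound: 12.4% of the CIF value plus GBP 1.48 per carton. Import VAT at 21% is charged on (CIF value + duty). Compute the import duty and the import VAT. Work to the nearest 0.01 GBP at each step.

Ad valorem component: 200321.79 × 12.4% = 24839.90
Specific component: 19652 × 1.48 = 29084.96
Import duty = 24839.90 + 29084.96 = 53924.86
VAT base = CIF + duty = 200321.79 + 53924.86 = 254246.65
Import VAT = 254246.65 × 21% = 53391.80

Import duty: GBP 53924.86; import VAT: GBP 53391.80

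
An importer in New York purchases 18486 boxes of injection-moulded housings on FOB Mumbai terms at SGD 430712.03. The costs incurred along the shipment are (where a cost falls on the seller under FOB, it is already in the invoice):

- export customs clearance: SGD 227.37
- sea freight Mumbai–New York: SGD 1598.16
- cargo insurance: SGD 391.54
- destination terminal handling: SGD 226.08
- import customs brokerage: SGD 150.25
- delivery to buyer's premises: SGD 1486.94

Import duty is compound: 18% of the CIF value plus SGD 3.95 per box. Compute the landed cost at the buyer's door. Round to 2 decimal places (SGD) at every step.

FOB: the seller bears costs until goods are on board at the origin port; the buyer bears freight, insurance and all costs thereafter.
Already in the invoice (seller's account under FOB): export clearance — exclude.
CIF value = FOB price + freight + insurance = 430712.03 + 1598.16 + 391.54 = 432701.73
Ad valorem component: 432701.73 × 18% = 77886.31
Specific component: 18486 × 3.95 = 73019.70
Import duty = 77886.31 + 73019.70 = 150906.01
Buyer bears: freight 1598.16 + insurance 391.54 + destination terminal 226.08 + brokerage 150.25 + delivery 1486.94 + duty 150906.01 = 154758.98
Landed cost = invoice 430712.03 + 154758.98 = 585471.01

Total landed cost: SGD 585471.01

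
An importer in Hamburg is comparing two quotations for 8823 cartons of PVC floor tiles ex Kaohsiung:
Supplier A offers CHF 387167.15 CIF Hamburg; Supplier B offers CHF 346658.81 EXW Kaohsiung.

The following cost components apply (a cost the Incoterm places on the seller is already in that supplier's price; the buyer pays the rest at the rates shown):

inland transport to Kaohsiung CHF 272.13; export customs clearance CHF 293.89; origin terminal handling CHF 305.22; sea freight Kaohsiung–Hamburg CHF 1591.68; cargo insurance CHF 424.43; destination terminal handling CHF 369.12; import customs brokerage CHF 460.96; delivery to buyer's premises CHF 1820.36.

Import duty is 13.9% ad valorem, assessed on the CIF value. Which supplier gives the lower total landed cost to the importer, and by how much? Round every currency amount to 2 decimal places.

Supplier B is cheaper by CHF 42850.30

Supplier A (CIF):
The CIF price already equals the CIF value: 387167.15
Import duty = 387167.15 × 13.9% = 53816.23
Buyer bears (A): 369.12 + 460.96 + 1820.36 = 2650.44
Landed cost (A) = invoice 387167.15 + 2650.44 + duty 53816.23 = 443633.82
Supplier B (EXW):
CIF value = EXW price + inland to port + export clearance + origin terminal + freight + insurance = 346658.81 + 272.13 + 293.89 + 305.22 + 1591.68 + 424.43 = 349546.16
Import duty = 349546.16 × 13.9% = 48586.92
Buyer bears (B): 272.13 + 293.89 + 305.22 + 1591.68 + 424.43 + 369.12 + 460.96 + 1820.36 = 5537.79
Landed cost (B) = invoice 346658.81 + 5537.79 + duty 48586.92 = 400783.52
Difference = |443633.82 − 400783.52| = 42850.30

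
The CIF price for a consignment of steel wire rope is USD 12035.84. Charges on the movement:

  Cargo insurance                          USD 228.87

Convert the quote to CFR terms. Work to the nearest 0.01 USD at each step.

From CIF to CFR, the seller no longer bears: insurance.
CFR price = 12035.84 − 228.87 = 11806.97

CFR price: USD 11806.97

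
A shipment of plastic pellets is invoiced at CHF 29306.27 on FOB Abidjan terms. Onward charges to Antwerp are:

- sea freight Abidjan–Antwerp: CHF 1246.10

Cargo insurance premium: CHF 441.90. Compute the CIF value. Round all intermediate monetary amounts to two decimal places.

CIF value: CHF 30994.27

CIF = FOB price + freight + insurance
CIF = 29306.27 + 1246.10 + 441.90 = 30994.27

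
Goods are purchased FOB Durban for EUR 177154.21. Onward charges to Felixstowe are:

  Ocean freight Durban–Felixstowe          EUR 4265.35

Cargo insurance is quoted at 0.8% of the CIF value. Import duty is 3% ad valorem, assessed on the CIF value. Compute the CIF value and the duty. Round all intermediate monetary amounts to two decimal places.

CIF value: EUR 182882.62; import duty: EUR 5486.48

Let C be the CIF value. C = FOB price + freight + 0.8% × C
C − 0.8% × C = 177154.21 + 4265.35
0.992 × C = 181419.56
C = 181419.56 / 0.992 = 182882.62
Insurance premium = 0.8% × 182882.62 = 1463.06
Import duty = 182882.62 × 3% = 5486.48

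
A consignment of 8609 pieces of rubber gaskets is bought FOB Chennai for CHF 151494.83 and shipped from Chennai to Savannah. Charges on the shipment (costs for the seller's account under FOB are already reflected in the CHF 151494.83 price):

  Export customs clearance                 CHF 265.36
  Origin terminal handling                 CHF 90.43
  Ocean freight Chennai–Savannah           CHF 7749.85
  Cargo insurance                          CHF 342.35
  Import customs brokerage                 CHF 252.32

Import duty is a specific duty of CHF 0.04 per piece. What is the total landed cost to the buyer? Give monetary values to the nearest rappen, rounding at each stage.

FOB: the seller bears costs until goods are on board at the origin port; the buyer bears freight, insurance and all costs thereafter.
Already in the invoice (seller's account under FOB): export clearance, origin terminal — exclude.
CIF value = FOB price + freight + insurance = 151494.83 + 7749.85 + 342.35 = 159587.03
Import duty = 8609 × 0.04 = 344.36
Buyer bears: freight 7749.85 + insurance 342.35 + brokerage 252.32 + duty 344.36 = 8688.88
Landed cost = invoice 151494.83 + 8688.88 = 160183.71

Total landed cost: CHF 160183.71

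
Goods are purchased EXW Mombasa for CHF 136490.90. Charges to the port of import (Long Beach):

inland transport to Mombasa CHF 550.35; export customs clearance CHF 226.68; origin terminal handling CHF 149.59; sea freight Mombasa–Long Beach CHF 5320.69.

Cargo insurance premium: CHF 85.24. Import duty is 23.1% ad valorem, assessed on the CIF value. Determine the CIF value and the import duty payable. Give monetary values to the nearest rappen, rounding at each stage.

CIF value: CHF 142823.45; import duty: CHF 32992.22

CIF = EXW price + pre-shipment costs + freight + insurance
CIF = 136490.90 + 550.35 + 226.68 + 149.59 + 5320.69 + 85.24 = 142823.45
Import duty = 142823.45 × 23.1% = 32992.22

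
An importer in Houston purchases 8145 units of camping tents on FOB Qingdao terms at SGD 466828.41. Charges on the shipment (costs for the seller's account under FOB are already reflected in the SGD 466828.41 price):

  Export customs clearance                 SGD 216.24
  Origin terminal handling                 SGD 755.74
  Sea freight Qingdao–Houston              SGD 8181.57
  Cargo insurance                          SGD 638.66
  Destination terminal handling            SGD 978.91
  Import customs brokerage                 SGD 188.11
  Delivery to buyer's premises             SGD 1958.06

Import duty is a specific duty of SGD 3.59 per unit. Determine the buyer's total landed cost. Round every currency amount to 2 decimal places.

FOB: the seller bears costs until goods are on board at the origin port; the buyer bears freight, insurance and all costs thereafter.
Already in the invoice (seller's account under FOB): export clearance, origin terminal — exclude.
CIF value = FOB price + freight + insurance = 466828.41 + 8181.57 + 638.66 = 475648.64
Import duty = 8145 × 3.59 = 29240.55
Buyer bears: freight 8181.57 + insurance 638.66 + destination terminal 978.91 + brokerage 188.11 + delivery 1958.06 + duty 29240.55 = 41185.86
Landed cost = invoice 466828.41 + 41185.86 = 508014.27

Total landed cost: SGD 508014.27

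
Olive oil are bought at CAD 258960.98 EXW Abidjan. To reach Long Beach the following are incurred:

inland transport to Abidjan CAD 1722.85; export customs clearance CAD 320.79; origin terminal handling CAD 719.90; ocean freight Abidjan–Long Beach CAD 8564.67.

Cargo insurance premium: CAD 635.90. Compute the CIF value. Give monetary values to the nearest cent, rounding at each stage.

CIF value: CAD 270925.09

CIF = EXW price + pre-shipment costs + freight + insurance
CIF = 258960.98 + 1722.85 + 320.79 + 719.90 + 8564.67 + 635.90 = 270925.09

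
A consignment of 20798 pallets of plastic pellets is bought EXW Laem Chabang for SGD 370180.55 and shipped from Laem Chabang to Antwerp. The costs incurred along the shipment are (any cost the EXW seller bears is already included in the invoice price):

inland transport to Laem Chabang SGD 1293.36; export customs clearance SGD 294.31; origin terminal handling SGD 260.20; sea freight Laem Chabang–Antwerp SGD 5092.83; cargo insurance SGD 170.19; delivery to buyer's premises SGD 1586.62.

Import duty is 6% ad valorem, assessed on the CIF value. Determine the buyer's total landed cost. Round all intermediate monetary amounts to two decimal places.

EXW: the seller makes goods available at their premises; the buyer bears all onward costs.
CIF value = EXW price + inland to port + export clearance + origin terminal + freight + insurance = 370180.55 + 1293.36 + 294.31 + 260.20 + 5092.83 + 170.19 = 377291.44
Import duty = 377291.44 × 6% = 22637.49
Buyer bears: inland to port 1293.36 + export clearance 294.31 + origin terminal 260.20 + freight 5092.83 + insurance 170.19 + delivery 1586.62 + duty 22637.49 = 31335.00
Landed cost = invoice 370180.55 + 31335.00 = 401515.55

Total landed cost: SGD 401515.55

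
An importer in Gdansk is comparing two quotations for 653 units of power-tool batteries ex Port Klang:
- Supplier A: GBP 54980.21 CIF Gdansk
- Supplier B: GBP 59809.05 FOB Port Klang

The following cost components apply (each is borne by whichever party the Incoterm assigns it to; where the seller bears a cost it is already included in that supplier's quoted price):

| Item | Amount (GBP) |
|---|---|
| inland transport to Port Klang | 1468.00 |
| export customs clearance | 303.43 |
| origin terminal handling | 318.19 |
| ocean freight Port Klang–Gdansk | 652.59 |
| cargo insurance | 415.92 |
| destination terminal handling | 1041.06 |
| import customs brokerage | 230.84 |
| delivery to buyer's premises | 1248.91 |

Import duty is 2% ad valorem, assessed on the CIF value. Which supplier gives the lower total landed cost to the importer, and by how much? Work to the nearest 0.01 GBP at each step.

Supplier A (CIF):
The CIF price already equals the CIF value: 54980.21
Import duty = 54980.21 × 2% = 1099.60
Buyer bears (A): 1041.06 + 230.84 + 1248.91 = 2520.81
Landed cost (A) = invoice 54980.21 + 2520.81 + duty 1099.60 = 58600.62
Supplier B (FOB):
CIF value = FOB price + freight + insurance = 59809.05 + 652.59 + 415.92 = 60877.56
Import duty = 60877.56 × 2% = 1217.55
Buyer bears (B): 652.59 + 415.92 + 1041.06 + 230.84 + 1248.91 = 3589.32
Landed cost (B) = invoice 59809.05 + 3589.32 + duty 1217.55 = 64615.92
Difference = |58600.62 − 64615.92| = 6015.30

Supplier A is cheaper by GBP 6015.30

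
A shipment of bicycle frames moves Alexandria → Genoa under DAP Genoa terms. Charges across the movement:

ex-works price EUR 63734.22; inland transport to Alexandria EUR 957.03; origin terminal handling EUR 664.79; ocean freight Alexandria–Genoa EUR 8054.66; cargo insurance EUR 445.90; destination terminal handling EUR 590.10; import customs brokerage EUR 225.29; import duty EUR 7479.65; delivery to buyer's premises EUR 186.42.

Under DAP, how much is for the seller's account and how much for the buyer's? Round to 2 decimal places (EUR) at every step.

DAP: the seller bears all costs to the named destination except import duty and clearance.
Seller's account: goods 63734.22 + inland to port 957.03 + origin terminal 664.79 + freight 8054.66 + insurance 445.90 + destination terminal 590.10 + delivery 186.42 = 74633.12
Buyer's account: brokerage 225.29 + duty 7479.65 = 7704.94

Seller: EUR 74633.12; buyer: EUR 7704.94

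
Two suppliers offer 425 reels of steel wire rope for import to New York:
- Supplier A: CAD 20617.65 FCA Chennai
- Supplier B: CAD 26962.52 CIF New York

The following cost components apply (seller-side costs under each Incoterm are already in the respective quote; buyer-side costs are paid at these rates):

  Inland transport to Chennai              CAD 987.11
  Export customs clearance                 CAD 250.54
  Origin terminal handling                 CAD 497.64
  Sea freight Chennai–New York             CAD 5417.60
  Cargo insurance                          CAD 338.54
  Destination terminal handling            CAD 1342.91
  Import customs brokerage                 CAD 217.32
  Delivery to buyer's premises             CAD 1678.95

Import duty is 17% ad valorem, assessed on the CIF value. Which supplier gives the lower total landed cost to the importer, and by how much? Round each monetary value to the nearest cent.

Supplier A is cheaper by CAD 106.58

Supplier A (FCA):
CIF value = FCA price + origin terminal + freight + insurance = 20617.65 + 497.64 + 5417.60 + 338.54 = 26871.43
Import duty = 26871.43 × 17% = 4568.14
Buyer bears (A): 497.64 + 5417.60 + 338.54 + 1342.91 + 217.32 + 1678.95 = 9492.96
Landed cost (A) = invoice 20617.65 + 9492.96 + duty 4568.14 = 34678.75
Supplier B (CIF):
The CIF price already equals the CIF value: 26962.52
Import duty = 26962.52 × 17% = 4583.63
Buyer bears (B): 1342.91 + 217.32 + 1678.95 = 3239.18
Landed cost (B) = invoice 26962.52 + 3239.18 + duty 4583.63 = 34785.33
Difference = |34678.75 − 34785.33| = 106.58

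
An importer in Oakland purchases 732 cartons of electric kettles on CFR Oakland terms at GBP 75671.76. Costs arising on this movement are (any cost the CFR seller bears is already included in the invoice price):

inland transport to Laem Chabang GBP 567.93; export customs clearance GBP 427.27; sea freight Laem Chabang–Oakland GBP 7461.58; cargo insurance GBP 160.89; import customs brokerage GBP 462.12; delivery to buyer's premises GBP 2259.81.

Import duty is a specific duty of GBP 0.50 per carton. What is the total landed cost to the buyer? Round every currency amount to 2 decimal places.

Total landed cost: GBP 78920.58

CFR: the seller pays costs through ocean freight to the destination port, but not insurance.
Already in the invoice (seller's account under CFR): inland to port, export clearance, freight — exclude.
CIF value = CFR price + insurance = 75671.76 + 160.89 = 75832.65
Import duty = 732 × 0.50 = 366.00
Buyer bears: insurance 160.89 + brokerage 462.12 + delivery 2259.81 + duty 366.00 = 3248.82
Landed cost = invoice 75671.76 + 3248.82 = 78920.58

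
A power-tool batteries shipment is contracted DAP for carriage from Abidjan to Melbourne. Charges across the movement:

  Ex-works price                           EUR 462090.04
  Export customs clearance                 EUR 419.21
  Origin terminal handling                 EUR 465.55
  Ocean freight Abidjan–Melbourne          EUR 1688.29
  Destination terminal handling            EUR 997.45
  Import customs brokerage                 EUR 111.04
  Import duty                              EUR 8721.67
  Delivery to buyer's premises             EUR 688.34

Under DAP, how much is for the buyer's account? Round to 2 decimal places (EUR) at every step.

DAP: the seller bears all costs to the named destination except import duty and clearance.
Seller's account: goods 462090.04 + export clearance 419.21 + origin terminal 465.55 + freight 1688.29 + destination terminal 997.45 + delivery 688.34 = 466348.88
Buyer's account: brokerage 111.04 + duty 8721.67 = 8832.71

Buyer's account: EUR 8832.71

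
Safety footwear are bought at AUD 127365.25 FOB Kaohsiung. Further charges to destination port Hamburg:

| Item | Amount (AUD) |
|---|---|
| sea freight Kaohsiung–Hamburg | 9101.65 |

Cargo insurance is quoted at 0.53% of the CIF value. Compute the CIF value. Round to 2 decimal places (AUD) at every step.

Let C be the CIF value. C = FOB price + freight + 0.53% × C
C − 0.53% × C = 127365.25 + 9101.65
0.9947 × C = 136466.90
C = 136466.90 / 0.9947 = 137194.03
Insurance premium = 0.53% × 137194.03 = 727.13

CIF value: AUD 137194.03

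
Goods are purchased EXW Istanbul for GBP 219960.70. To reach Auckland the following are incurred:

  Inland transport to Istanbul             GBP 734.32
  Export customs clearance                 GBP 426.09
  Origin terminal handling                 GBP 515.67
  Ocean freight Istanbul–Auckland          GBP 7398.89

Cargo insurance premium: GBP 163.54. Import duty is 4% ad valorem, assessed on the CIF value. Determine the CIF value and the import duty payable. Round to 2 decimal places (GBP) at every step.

CIF = EXW price + pre-shipment costs + freight + insurance
CIF = 219960.70 + 734.32 + 426.09 + 515.67 + 7398.89 + 163.54 = 229199.21
Import duty = 229199.21 × 4% = 9167.97

CIF value: GBP 229199.21; import duty: GBP 9167.97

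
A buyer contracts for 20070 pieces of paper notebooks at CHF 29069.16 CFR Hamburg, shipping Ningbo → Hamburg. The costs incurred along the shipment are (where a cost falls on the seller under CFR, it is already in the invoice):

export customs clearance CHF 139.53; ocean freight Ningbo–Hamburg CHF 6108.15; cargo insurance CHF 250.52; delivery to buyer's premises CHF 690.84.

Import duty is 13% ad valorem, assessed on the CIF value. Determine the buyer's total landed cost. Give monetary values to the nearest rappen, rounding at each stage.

Total landed cost: CHF 33822.08

CFR: the seller pays costs through ocean freight to the destination port, but not insurance.
Already in the invoice (seller's account under CFR): export clearance, freight — exclude.
CIF value = CFR price + insurance = 29069.16 + 250.52 = 29319.68
Import duty = 29319.68 × 13% = 3811.56
Buyer bears: insurance 250.52 + delivery 690.84 + duty 3811.56 = 4752.92
Landed cost = invoice 29069.16 + 4752.92 = 33822.08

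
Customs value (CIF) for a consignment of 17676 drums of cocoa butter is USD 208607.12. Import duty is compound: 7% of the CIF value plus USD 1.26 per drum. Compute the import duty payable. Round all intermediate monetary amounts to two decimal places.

Ad valorem component: 208607.12 × 7% = 14602.50
Specific component: 17676 × 1.26 = 22271.76
Import duty = 14602.50 + 22271.76 = 36874.26

Import duty: USD 36874.26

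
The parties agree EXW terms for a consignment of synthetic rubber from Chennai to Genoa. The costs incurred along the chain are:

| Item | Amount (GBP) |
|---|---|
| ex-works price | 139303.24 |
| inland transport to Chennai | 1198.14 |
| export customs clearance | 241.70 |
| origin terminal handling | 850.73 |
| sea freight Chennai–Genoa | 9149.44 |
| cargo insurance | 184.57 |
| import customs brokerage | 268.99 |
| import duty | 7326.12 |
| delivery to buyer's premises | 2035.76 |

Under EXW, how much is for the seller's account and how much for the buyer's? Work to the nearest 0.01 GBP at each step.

Seller: GBP 139303.24; buyer: GBP 21255.45

EXW: the seller makes goods available at their premises; the buyer bears all onward costs.
Seller's account: goods 139303.24 = 139303.24
Buyer's account: inland to port 1198.14 + export clearance 241.70 + origin terminal 850.73 + freight 9149.44 + insurance 184.57 + brokerage 268.99 + duty 7326.12 + delivery 2035.76 = 21255.45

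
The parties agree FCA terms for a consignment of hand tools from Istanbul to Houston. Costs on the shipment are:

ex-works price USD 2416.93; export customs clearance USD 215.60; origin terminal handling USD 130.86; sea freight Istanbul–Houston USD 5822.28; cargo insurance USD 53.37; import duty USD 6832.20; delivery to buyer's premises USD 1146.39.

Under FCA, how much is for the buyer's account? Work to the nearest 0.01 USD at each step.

Buyer's account: USD 13985.10

FCA: the seller delivers export-cleared goods to the carrier; the buyer bears costs from that point.
Seller's account: goods 2416.93 + export clearance 215.60 = 2632.53
Buyer's account: origin terminal 130.86 + freight 5822.28 + insurance 53.37 + duty 6832.20 + delivery 1146.39 = 13985.10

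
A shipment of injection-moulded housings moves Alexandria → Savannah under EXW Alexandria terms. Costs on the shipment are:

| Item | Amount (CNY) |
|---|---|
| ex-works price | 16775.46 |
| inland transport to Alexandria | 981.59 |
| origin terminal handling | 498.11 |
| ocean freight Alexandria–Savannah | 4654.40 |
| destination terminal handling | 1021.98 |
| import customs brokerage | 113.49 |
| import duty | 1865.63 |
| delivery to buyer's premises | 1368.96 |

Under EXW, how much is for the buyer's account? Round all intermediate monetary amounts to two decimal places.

Buyer's account: CNY 10504.16

EXW: the seller makes goods available at their premises; the buyer bears all onward costs.
Seller's account: goods 16775.46 = 16775.46
Buyer's account: inland to port 981.59 + origin terminal 498.11 + freight 4654.40 + destination terminal 1021.98 + brokerage 113.49 + duty 1865.63 + delivery 1368.96 = 10504.16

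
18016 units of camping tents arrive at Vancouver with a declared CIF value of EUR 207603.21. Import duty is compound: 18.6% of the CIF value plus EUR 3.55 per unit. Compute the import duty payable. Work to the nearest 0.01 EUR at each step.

Import duty: EUR 102571.00

Ad valorem component: 207603.21 × 18.6% = 38614.20
Specific component: 18016 × 3.55 = 63956.80
Import duty = 38614.20 + 63956.80 = 102571.00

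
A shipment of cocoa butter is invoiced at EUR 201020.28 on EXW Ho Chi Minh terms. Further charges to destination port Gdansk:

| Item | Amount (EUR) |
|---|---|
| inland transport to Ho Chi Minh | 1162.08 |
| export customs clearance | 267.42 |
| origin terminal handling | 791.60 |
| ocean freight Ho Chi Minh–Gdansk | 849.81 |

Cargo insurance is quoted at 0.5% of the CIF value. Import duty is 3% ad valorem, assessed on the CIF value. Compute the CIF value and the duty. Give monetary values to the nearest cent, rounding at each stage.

CIF value: EUR 205116.77; import duty: EUR 6153.50

Let C be the CIF value. C = EXW price + pre-shipment costs + freight + 0.5% × C
C − 0.5% × C = 201020.28 + 1162.08 + 267.42 + 791.60 + 849.81
0.995 × C = 204091.19
C = 204091.19 / 0.995 = 205116.77
Insurance premium = 0.5% × 205116.77 = 1025.58
Import duty = 205116.77 × 3% = 6153.50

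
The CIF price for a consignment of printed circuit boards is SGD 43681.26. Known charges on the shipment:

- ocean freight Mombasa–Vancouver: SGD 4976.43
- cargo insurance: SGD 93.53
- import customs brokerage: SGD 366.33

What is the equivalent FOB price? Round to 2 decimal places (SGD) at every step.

Not relevant to the conversion: brokerage — on the buyer under both terms; not part of either seller's price.
From CIF to FOB, the seller no longer bears: freight, insurance.
FOB price = 43681.26 − 4976.43 − 93.53 = 38611.30

FOB price: SGD 38611.30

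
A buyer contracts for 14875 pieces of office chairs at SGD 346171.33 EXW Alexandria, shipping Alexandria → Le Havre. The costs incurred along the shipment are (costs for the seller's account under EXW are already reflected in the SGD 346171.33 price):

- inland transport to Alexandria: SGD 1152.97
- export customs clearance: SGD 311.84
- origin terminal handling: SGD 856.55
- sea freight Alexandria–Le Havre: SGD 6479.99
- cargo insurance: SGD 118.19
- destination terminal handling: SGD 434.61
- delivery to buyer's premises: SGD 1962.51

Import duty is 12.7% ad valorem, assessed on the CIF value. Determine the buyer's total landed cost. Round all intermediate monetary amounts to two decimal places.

EXW: the seller makes goods available at their premises; the buyer bears all onward costs.
CIF value = EXW price + inland to port + export clearance + origin terminal + freight + insurance = 346171.33 + 1152.97 + 311.84 + 856.55 + 6479.99 + 118.19 = 355090.87
Import duty = 355090.87 × 12.7% = 45096.54
Buyer bears: inland to port 1152.97 + export clearance 311.84 + origin terminal 856.55 + freight 6479.99 + insurance 118.19 + destination terminal 434.61 + delivery 1962.51 + duty 45096.54 = 56413.20
Landed cost = invoice 346171.33 + 56413.20 = 402584.53

Total landed cost: SGD 402584.53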